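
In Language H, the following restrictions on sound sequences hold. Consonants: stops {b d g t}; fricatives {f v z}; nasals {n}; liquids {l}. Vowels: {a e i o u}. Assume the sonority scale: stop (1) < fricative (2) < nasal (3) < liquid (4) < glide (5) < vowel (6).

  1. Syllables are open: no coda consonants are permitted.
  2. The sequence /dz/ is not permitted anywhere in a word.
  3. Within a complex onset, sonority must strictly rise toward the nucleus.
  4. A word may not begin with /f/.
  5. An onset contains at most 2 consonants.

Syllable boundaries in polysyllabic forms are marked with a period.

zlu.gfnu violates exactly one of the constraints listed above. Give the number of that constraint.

5

zlu.gfnu: syllable 2 onset /gfn/ has 3 consonants (> 2).
This is a violation of constraint 5: "An onset contains at most 2 consonants."
The remaining constraints (1, 2, 3, 4) are satisfied.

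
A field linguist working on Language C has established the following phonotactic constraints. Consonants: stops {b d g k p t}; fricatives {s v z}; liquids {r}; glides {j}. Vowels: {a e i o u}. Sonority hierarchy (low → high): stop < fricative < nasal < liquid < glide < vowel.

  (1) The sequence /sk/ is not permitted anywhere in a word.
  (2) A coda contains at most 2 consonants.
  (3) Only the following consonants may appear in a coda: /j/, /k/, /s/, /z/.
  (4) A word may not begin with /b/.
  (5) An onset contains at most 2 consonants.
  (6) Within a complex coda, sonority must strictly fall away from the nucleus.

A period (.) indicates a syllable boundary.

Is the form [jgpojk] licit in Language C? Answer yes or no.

[jgpojk] — violates constraint 5: syllable 1 onset /jgp/ has 3 consonants (> 2) → illicit

no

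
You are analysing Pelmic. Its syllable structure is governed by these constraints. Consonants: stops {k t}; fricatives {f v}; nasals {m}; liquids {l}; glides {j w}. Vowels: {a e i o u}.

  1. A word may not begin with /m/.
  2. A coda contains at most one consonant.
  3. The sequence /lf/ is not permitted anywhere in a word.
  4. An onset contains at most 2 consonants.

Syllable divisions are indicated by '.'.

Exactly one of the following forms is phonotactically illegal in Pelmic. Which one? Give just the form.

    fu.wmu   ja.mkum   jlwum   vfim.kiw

fu.wmu — σ1 onset /f/, coda /∅/ ok; σ2 onset /wm/ (2C), coda /∅/ ok → phonotactically legal
ja.mkum — σ1 onset /j/, coda /∅/ ok; σ2 onset /mk/ (2C), coda /m/ ok → phonotactically legal
jlwum — violates constraint 4: syllable 1 onset /jlw/ has 3 consonants (> 2) → phonotactically illegal
vfim.kiw — σ1 onset /vf/ (2C), coda /m/ ok; σ2 onset /k/, coda /w/ ok → phonotactically legal

jlwum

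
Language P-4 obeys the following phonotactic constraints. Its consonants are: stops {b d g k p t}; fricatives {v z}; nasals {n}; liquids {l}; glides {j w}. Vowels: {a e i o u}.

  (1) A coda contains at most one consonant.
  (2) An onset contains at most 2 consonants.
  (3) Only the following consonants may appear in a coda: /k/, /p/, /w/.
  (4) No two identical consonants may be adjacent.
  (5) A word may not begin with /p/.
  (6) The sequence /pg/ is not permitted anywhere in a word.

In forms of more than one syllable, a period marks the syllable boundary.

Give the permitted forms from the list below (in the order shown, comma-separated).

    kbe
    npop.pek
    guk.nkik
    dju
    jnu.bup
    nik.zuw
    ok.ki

kbe — σ1 onset /kb/ (2C), coda /∅/ ok → permitted
npop.pek — violates constraint 4: adjacent identical consonants /pp/ → not permitted
guk.nkik — σ1 onset /g/, coda /k/ ok; σ2 onset /nk/ (2C), coda /k/ ok → permitted
dju — σ1 onset /dj/ (2C), coda /∅/ ok → permitted
jnu.bup — σ1 onset /jn/ (2C), coda /∅/ ok; σ2 onset /b/, coda /p/ ok → permitted
nik.zuw — σ1 onset /n/, coda /k/ ok; σ2 onset /z/, coda /w/ ok → permitted
ok.ki — violates constraint 4: adjacent identical consonants /kk/ → not permitted

kbe, guk.nkik, dju, jnu.bup, nik.zuw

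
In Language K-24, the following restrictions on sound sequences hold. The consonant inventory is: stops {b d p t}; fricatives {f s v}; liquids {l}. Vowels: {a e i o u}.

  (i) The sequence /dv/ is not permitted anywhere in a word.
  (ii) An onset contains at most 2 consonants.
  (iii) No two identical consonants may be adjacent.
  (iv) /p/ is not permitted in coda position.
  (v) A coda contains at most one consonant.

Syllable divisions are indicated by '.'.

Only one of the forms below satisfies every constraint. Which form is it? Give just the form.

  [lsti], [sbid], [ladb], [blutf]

[lsti] — violates constraint (ii): syllable 1 onset /lst/ has 3 consonants (> 2) → not permitted
[sbid] — σ1 onset /sb/ (2C), coda /d/ ok → permitted
[ladb] — violates constraint (v): syllable 1 coda /db/ has 2 consonants (> 1) → not permitted
[blutf] — violates constraint (v): syllable 1 coda /tf/ has 2 consonants (> 1) → not permitted

[sbid]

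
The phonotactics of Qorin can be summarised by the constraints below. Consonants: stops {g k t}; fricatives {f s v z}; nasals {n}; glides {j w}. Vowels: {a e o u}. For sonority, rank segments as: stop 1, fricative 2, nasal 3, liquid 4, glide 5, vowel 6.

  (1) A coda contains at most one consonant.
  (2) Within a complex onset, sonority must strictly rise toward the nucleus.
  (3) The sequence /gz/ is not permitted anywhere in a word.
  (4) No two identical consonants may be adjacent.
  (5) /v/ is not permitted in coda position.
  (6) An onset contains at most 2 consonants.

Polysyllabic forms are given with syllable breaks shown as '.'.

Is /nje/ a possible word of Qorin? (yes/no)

/nje/ — σ1 onset /nj/ (3→5 rises), coda /∅/ ok → licit

yes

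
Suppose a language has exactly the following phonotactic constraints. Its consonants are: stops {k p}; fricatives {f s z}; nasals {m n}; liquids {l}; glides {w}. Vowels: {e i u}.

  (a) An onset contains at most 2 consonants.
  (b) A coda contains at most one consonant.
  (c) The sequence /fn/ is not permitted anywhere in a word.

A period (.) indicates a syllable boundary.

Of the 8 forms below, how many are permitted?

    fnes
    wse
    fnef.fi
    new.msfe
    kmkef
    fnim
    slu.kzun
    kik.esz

fnes — violates constraint (c): contains banned sequence /fn/ → not permitted
wse — σ1 onset /ws/ (2C), coda /∅/ ok → permitted
fnef.fi — violates constraint (c): contains banned sequence /fn/ → not permitted
new.msfe — violates constraint (a): syllable 2 onset /msf/ has 3 consonants (> 2) → not permitted
kmkef — violates constraint (a): syllable 1 onset /kmk/ has 3 consonants (> 2) → not permitted
fnim — violates constraint (c): contains banned sequence /fn/ → not permitted
slu.kzun — σ1 onset /sl/ (2C), coda /∅/ ok; σ2 onset /kz/ (2C), coda /n/ ok → permitted
kik.esz — violates constraint (b): syllable 2 coda /sz/ has 2 consonants (> 1) → not permitted
Permitted: wse, slu.kzun → 2.

2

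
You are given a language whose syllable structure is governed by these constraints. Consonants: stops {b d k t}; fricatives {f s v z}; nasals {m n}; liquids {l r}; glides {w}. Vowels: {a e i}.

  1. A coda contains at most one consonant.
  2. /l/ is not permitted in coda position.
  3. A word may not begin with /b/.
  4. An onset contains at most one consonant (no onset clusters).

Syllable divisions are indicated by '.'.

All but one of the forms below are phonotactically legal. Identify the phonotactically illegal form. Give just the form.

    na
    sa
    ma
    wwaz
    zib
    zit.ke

na — σ1 onset /n/, coda /∅/ ok → phonotactically legal
sa — σ1 onset /s/, coda /∅/ ok → phonotactically legal
ma — σ1 onset /m/, coda /∅/ ok → phonotactically legal
wwaz — violates constraint 4: syllable 1 onset /ww/ has 2 consonants (> 1) → phonotactically illegal
zib — σ1 onset /z/, coda /b/ ok → phonotactically legal
zit.ke — σ1 onset /z/, coda /t/ ok; σ2 onset /k/, coda /∅/ ok → phonotactically legal

wwaz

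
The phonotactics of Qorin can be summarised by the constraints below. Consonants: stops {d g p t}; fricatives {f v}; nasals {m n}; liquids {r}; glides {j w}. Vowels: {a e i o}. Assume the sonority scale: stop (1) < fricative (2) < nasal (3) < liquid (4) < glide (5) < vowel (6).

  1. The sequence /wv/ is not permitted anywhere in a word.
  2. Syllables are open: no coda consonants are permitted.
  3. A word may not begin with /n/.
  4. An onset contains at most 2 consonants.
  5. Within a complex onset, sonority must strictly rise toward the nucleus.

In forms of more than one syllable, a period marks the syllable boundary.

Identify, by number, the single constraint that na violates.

3

na: word begins with /n/.
This is a violation of constraint 3: "A word may not begin with /n/."
The remaining constraints (1, 2, 4, 5) are satisfied.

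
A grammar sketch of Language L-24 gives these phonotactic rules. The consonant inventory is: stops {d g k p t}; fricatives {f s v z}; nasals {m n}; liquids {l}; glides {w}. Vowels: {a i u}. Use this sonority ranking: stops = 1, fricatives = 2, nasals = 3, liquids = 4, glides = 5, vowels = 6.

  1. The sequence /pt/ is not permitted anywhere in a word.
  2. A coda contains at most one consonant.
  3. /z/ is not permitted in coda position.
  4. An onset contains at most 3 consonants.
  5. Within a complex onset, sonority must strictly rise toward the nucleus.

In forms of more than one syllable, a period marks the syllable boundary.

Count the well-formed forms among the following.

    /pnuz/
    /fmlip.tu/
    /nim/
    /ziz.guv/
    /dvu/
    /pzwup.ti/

2

/pnuz/ — violates constraint 3: syllable 1 coda contains /z/ → ill-formed
/fmlip.tu/ — violates constraint 1: contains banned sequence /pt/ → ill-formed
/nim/ — σ1 onset /n/, coda /m/ ok → well-formed
/ziz.guv/ — violates constraint 3: syllable 1 coda contains /z/ → ill-formed
/dvu/ — σ1 onset /dv/ (1→2 rises), coda /∅/ ok → well-formed
/pzwup.ti/ — violates constraint 1: contains banned sequence /pt/ → ill-formed
Well-formed: /nim/, /dvu/ → 2.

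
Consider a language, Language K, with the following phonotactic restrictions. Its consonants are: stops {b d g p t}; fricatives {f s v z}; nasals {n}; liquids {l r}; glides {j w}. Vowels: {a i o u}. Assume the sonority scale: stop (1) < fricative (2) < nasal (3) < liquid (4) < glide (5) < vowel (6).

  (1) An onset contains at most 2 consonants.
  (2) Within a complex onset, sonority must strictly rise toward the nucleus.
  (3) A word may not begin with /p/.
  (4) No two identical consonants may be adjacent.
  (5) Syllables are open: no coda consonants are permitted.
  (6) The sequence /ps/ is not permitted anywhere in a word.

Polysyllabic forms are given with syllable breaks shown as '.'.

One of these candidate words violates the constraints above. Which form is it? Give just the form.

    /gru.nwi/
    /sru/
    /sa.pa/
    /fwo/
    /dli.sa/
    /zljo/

/gru.nwi/ — σ1 onset /gr/ (1→4 rises), coda /∅/ ok; σ2 onset /nw/ (3→5 rises), coda /∅/ ok → permitted
/sru/ — σ1 onset /sr/ (2→4 rises), coda /∅/ ok → permitted
/sa.pa/ — σ1 onset /s/, coda /∅/ ok; σ2 onset /p/, coda /∅/ ok → permitted
/fwo/ — σ1 onset /fw/ (2→5 rises), coda /∅/ ok → permitted
/dli.sa/ — σ1 onset /dl/ (1→4 rises), coda /∅/ ok; σ2 onset /s/, coda /∅/ ok → permitted
/zljo/ — violates constraint 1: syllable 1 onset /zlj/ has 3 consonants (> 2) → not permitted

/zljo/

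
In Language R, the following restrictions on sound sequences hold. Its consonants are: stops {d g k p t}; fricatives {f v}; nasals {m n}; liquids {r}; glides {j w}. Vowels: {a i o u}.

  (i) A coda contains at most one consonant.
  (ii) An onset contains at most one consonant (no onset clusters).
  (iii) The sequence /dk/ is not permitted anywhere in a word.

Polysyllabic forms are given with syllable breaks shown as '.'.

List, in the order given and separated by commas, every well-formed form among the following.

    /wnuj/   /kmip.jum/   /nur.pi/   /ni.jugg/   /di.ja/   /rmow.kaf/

/wnuj/ — violates constraint (ii): syllable 1 onset /wn/ has 2 consonants (> 1) → ill-formed
/kmip.jum/ — violates constraint (ii): syllable 1 onset /km/ has 2 consonants (> 1) → ill-formed
/nur.pi/ — σ1 onset /n/, coda /r/ ok; σ2 onset /p/, coda /∅/ ok → well-formed
/ni.jugg/ — violates constraint (i): syllable 2 coda /gg/ has 2 consonants (> 1) → ill-formed
/di.ja/ — σ1 onset /d/, coda /∅/ ok; σ2 onset /j/, coda /∅/ ok → well-formed
/rmow.kaf/ — violates constraint (ii): syllable 1 onset /rm/ has 2 consonants (> 1) → ill-formed

/nur.pi/, /di.ja/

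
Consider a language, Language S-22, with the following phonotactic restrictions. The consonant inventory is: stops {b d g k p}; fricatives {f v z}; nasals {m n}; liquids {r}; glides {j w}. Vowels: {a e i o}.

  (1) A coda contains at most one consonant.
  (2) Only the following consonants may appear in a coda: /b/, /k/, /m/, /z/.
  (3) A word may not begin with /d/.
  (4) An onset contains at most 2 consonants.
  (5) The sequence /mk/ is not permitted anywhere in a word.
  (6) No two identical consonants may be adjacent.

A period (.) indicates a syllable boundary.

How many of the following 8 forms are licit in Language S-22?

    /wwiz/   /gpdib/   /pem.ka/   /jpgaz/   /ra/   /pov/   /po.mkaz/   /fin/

1

/wwiz/ — violates constraint 6: adjacent identical consonants /ww/ → illicit
/gpdib/ — violates constraint 4: syllable 1 onset /gpd/ has 3 consonants (> 2) → illicit
/pem.ka/ — violates constraint 5: contains banned sequence /mk/ → illicit
/jpgaz/ — violates constraint 4: syllable 1 onset /jpg/ has 3 consonants (> 2) → illicit
/ra/ — σ1 onset /r/, coda /∅/ ok → licit
/pov/ — violates constraint 2: syllable 1 coda contains /v/, which is not a licensed coda consonant → illicit
/po.mkaz/ — violates constraint 5: contains banned sequence /mk/ → illicit
/fin/ — violates constraint 2: syllable 1 coda contains /n/, which is not a licensed coda consonant → illicit
Licit: /ra/ → 1.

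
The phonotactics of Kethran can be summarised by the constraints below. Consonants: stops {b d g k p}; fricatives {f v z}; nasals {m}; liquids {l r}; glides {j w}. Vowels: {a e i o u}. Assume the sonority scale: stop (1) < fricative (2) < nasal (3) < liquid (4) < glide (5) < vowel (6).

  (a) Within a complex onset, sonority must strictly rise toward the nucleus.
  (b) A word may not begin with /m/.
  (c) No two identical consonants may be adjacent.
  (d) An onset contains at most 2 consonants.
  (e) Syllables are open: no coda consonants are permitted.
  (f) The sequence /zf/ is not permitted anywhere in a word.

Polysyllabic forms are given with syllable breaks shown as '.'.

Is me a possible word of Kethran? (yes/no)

no

me — violates constraint (b): word begins with /m/ → illicit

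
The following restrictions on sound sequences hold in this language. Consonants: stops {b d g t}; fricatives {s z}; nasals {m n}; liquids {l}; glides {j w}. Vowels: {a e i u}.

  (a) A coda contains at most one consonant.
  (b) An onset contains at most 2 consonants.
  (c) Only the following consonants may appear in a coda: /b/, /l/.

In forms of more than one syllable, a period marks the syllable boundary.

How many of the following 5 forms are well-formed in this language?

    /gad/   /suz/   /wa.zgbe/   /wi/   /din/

1

/gad/ — violates constraint (c): syllable 1 coda contains /d/, which is not a licensed coda consonant → ill-formed
/suz/ — violates constraint (c): syllable 1 coda contains /z/, which is not a licensed coda consonant → ill-formed
/wa.zgbe/ — violates constraint (b): syllable 2 onset /zgb/ has 3 consonants (> 2) → ill-formed
/wi/ — σ1 onset /w/, coda /∅/ ok → well-formed
/din/ — violates constraint (c): syllable 1 coda contains /n/, which is not a licensed coda consonant → ill-formed
Well-formed: /wi/ → 1.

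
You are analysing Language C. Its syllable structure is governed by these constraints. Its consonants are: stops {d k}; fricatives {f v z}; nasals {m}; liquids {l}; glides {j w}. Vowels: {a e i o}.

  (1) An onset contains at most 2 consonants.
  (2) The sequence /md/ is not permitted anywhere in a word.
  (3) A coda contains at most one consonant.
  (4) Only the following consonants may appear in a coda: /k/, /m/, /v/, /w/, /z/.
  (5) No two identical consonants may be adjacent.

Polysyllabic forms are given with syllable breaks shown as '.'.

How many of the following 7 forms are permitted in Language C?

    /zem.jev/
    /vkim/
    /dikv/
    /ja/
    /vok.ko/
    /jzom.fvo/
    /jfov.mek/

/zem.jev/ — σ1 onset /z/, coda /m/ ok; σ2 onset /j/, coda /v/ ok → permitted
/vkim/ — σ1 onset /vk/ (2C), coda /m/ ok → permitted
/dikv/ — violates constraint 3: syllable 1 coda /kv/ has 2 consonants (> 1) → not permitted
/ja/ — σ1 onset /j/, coda /∅/ ok → permitted
/vok.ko/ — violates constraint 5: adjacent identical consonants /kk/ → not permitted
/jzom.fvo/ — σ1 onset /jz/ (2C), coda /m/ ok; σ2 onset /fv/ (2C), coda /∅/ ok → permitted
/jfov.mek/ — σ1 onset /jf/ (2C), coda /v/ ok; σ2 onset /m/, coda /k/ ok → permitted
Permitted: /zem.jev/, /vkim/, /ja/, /jzom.fvo/, /jfov.mek/ → 5.

5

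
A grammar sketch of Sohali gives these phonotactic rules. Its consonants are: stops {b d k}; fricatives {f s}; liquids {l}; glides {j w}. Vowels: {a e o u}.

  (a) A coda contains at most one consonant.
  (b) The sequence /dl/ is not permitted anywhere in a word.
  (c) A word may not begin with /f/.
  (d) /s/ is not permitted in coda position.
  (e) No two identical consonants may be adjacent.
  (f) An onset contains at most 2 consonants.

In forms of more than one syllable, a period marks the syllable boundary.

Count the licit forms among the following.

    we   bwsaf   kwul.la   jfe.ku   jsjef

2

we — σ1 onset /w/, coda /∅/ ok → licit
bwsaf — violates constraint (f): syllable 1 onset /bws/ has 3 consonants (> 2) → illicit
kwul.la — violates constraint (e): adjacent identical consonants /ll/ → illicit
jfe.ku — σ1 onset /jf/ (2C), coda /∅/ ok; σ2 onset /k/, coda /∅/ ok → licit
jsjef — violates constraint (f): syllable 1 onset /jsj/ has 3 consonants (> 2) → illicit
Licit: we, jfe.ku → 2.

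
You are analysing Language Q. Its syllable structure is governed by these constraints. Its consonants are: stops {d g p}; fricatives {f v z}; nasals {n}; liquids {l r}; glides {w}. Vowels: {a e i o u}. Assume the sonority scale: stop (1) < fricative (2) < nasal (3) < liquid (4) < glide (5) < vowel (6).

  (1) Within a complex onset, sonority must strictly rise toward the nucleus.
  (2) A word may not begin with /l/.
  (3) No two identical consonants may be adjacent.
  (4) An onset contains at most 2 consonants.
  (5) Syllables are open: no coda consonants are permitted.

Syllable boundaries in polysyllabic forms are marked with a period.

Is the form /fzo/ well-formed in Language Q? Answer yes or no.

no

/fzo/ — violates constraint 1: syllable 1 onset /fz/: /f/ (fricative, 2) → /z/ (fricative, 2) does not rise → ill-formed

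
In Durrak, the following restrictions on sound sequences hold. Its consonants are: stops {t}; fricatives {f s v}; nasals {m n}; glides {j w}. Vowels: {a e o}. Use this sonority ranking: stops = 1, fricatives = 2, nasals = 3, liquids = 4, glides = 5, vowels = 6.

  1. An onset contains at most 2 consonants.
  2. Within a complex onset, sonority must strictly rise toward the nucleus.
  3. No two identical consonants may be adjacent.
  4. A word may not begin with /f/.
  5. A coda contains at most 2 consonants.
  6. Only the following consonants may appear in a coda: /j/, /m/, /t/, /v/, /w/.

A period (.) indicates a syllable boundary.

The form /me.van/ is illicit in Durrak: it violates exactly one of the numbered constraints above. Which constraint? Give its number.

/me.van/: syllable 2 coda contains /n/, which is not a licensed coda consonant.
This is a violation of constraint 6: "Only the following consonants may appear in a coda: /j/, /m/, /t/, /v/, /w/."
The remaining constraints (1, 2, 3, 4, 5) are satisfied.

6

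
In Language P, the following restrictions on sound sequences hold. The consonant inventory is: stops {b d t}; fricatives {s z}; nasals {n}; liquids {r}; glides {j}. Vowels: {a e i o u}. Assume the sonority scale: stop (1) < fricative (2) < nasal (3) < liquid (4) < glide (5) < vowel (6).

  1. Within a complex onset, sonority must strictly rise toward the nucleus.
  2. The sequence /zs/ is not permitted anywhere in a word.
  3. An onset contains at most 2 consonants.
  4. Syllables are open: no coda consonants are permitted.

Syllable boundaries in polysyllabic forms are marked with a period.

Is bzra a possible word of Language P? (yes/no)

no

bzra — violates constraint 3: syllable 1 onset /bzr/ has 3 consonants (> 2) → phonotactically illegal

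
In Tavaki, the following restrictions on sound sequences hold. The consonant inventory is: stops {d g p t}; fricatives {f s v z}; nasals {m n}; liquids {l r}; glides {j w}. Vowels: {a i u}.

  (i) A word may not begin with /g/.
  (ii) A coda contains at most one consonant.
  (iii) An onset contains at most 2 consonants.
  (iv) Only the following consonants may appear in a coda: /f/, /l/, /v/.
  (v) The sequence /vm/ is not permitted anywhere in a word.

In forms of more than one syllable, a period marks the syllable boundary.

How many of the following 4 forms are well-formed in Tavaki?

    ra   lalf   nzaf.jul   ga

2

ra — σ1 onset /r/, coda /∅/ ok → well-formed
lalf — violates constraint (ii): syllable 1 coda /lf/ has 2 consonants (> 1) → ill-formed
nzaf.jul — σ1 onset /nz/ (2C), coda /f/ ok; σ2 onset /j/, coda /l/ ok → well-formed
ga — violates constraint (i): word begins with /g/ → ill-formed
Well-formed: ra, nzaf.jul → 2.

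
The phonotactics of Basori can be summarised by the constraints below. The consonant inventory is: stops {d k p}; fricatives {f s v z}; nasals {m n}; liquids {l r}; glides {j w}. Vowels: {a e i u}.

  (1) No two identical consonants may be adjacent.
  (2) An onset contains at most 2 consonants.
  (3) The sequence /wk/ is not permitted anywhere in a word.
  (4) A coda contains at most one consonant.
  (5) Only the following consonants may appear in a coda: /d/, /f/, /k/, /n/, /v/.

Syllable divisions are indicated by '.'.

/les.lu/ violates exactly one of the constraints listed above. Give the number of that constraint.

/les.lu/: syllable 1 coda contains /s/, which is not a licensed coda consonant.
This is a violation of constraint 5: "Only the following consonants may appear in a coda: /d/, /f/, /k/, /n/, /v/."
The remaining constraints (1, 2, 3, 4) are satisfied.

5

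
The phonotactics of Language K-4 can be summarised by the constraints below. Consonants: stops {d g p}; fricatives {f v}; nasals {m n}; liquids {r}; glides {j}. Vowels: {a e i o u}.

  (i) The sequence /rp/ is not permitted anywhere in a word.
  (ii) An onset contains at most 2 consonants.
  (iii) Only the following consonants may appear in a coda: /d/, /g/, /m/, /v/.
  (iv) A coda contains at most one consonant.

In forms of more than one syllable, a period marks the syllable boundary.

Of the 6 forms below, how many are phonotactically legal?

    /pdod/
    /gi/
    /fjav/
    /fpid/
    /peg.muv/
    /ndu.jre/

6

/pdod/ — σ1 onset /pd/ (2C), coda /d/ ok → phonotactically legal
/gi/ — σ1 onset /g/, coda /∅/ ok → phonotactically legal
/fjav/ — σ1 onset /fj/ (2C), coda /v/ ok → phonotactically legal
/fpid/ — σ1 onset /fp/ (2C), coda /d/ ok → phonotactically legal
/peg.muv/ — σ1 onset /p/, coda /g/ ok; σ2 onset /m/, coda /v/ ok → phonotactically legal
/ndu.jre/ — σ1 onset /nd/ (2C), coda /∅/ ok; σ2 onset /jr/ (2C), coda /∅/ ok → phonotactically legal
Phonotactically legal: /pdod/, /gi/, /fjav/, /fpid/, /peg.muv/, /ndu.jre/ → 6.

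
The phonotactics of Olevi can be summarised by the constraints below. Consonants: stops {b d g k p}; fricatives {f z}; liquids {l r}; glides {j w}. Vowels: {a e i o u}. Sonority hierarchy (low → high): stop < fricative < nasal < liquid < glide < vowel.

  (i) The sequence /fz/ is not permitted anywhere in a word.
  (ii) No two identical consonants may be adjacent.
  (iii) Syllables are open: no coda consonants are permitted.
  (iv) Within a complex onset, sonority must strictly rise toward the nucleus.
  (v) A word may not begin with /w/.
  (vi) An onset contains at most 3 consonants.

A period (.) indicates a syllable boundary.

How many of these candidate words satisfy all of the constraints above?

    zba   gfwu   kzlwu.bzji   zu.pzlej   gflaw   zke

zba — violates constraint (iv): syllable 1 onset /zb/: /z/ (fricative, 2) → /b/ (stop, 1) does not rise → illicit
gfwu — σ1 onset /gfw/ (1→2→5 rises), coda /∅/ ok → licit
kzlwu.bzji — violates constraint (vi): syllable 1 onset /kzlw/ has 4 consonants (> 3) → illicit
zu.pzlej — violates constraint (iii): syllable 2 coda /j/ has 1 consonant (> 0) → illicit
gflaw — violates constraint (iii): syllable 1 coda /w/ has 1 consonant (> 0) → illicit
zke — violates constraint (iv): syllable 1 onset /zk/: /z/ (fricative, 2) → /k/ (stop, 1) does not rise → illicit
Licit: gfwu → 1.

1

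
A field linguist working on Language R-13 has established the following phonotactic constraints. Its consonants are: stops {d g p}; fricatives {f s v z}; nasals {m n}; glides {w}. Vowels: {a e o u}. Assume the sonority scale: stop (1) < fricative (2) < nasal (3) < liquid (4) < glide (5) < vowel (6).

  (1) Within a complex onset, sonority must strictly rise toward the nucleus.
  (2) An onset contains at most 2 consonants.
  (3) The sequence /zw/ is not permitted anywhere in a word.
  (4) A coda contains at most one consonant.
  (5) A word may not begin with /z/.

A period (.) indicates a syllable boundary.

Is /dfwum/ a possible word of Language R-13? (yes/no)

no

/dfwum/ — violates constraint 2: syllable 1 onset /dfw/ has 3 consonants (> 2) → ill-formed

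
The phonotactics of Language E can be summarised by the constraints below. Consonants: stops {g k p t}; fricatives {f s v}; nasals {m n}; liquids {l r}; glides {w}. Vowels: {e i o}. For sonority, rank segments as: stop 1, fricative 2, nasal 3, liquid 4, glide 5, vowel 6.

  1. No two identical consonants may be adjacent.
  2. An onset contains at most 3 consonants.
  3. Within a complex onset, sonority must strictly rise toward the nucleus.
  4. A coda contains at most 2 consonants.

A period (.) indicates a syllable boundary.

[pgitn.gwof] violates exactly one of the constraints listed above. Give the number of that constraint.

[pgitn.gwof]: syllable 1 onset /pg/: /p/ (stop, 1) → /g/ (stop, 1) does not rise.
This is a violation of constraint 3: "Within a complex onset, sonority must strictly rise toward the nucleus."
The remaining constraints (1, 2, 4) are satisfied.

3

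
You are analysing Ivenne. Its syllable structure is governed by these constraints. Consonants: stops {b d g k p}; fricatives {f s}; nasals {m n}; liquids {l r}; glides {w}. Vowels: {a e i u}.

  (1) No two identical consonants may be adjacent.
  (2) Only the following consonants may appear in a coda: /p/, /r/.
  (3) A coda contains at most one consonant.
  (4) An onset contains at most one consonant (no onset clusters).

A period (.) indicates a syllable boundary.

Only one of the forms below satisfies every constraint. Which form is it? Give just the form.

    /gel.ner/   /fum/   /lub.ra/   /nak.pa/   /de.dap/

/gel.ner/ — violates constraint 2: syllable 1 coda contains /l/, which is not a licensed coda consonant → phonotactically illegal
/fum/ — violates constraint 2: syllable 1 coda contains /m/, which is not a licensed coda consonant → phonotactically illegal
/lub.ra/ — violates constraint 2: syllable 1 coda contains /b/, which is not a licensed coda consonant → phonotactically illegal
/nak.pa/ — violates constraint 2: syllable 1 coda contains /k/, which is not a licensed coda consonant → phonotactically illegal
/de.dap/ — σ1 onset /d/, coda /∅/ ok; σ2 onset /d/, coda /p/ ok → phonotactically legal

/de.dap/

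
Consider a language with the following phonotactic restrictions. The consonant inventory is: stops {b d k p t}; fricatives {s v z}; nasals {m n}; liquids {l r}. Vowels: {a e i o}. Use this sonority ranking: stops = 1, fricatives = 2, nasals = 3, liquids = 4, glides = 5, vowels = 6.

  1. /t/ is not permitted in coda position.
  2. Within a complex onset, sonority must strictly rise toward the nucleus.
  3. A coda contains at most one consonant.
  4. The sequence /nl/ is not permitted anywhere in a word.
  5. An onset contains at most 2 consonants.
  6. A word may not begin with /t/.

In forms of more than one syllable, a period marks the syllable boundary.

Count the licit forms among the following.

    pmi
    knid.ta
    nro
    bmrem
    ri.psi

4

pmi — σ1 onset /pm/ (1→3 rises), coda /∅/ ok → licit
knid.ta — σ1 onset /kn/ (1→3 rises), coda /d/ ok; σ2 onset /t/, coda /∅/ ok → licit
nro — σ1 onset /nr/ (3→4 rises), coda /∅/ ok → licit
bmrem — violates constraint 5: syllable 1 onset /bmr/ has 3 consonants (> 2) → illicit
ri.psi — σ1 onset /r/, coda /∅/ ok; σ2 onset /ps/ (1→2 rises), coda /∅/ ok → licit
Licit: pmi, knid.ta, nro, ri.psi → 4.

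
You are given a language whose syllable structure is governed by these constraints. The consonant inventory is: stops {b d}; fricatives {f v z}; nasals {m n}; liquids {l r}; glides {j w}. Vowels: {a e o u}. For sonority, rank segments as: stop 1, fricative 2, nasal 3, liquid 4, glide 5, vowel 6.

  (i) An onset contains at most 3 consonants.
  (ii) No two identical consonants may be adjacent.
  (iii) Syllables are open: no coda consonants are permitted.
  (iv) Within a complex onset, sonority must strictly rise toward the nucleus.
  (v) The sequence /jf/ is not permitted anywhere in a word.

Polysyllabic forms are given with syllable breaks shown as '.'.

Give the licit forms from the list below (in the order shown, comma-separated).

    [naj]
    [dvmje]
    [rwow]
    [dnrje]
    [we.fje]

[we.fje]

[naj] — violates constraint (iii): syllable 1 coda /j/ has 1 consonant (> 0) → illicit
[dvmje] — violates constraint (i): syllable 1 onset /dvmj/ has 4 consonants (> 3) → illicit
[rwow] — violates constraint (iii): syllable 1 coda /w/ has 1 consonant (> 0) → illicit
[dnrje] — violates constraint (i): syllable 1 onset /dnrj/ has 4 consonants (> 3) → illicit
[we.fje] — σ1 onset /w/, coda /∅/ ok; σ2 onset /fj/ (2→5 rises), coda /∅/ ok → licit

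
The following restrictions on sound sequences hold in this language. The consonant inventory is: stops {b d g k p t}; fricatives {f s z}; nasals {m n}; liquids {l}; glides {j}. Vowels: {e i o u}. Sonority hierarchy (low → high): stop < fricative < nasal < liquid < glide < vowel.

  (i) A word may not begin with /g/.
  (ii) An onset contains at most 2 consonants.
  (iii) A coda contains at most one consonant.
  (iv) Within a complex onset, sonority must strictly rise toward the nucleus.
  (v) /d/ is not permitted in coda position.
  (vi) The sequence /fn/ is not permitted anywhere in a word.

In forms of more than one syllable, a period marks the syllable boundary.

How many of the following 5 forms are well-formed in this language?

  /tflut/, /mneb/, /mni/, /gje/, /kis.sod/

0

/tflut/ — violates constraint (ii): syllable 1 onset /tfl/ has 3 consonants (> 2) → ill-formed
/mneb/ — violates constraint (iv): syllable 1 onset /mn/: /m/ (nasal, 3) → /n/ (nasal, 3) does not rise → ill-formed
/mni/ — violates constraint (iv): syllable 1 onset /mn/: /m/ (nasal, 3) → /n/ (nasal, 3) does not rise → ill-formed
/gje/ — violates constraint (i): word begins with /g/ → ill-formed
/kis.sod/ — violates constraint (v): syllable 2 coda contains /d/ → ill-formed
No form is well-formed → 0.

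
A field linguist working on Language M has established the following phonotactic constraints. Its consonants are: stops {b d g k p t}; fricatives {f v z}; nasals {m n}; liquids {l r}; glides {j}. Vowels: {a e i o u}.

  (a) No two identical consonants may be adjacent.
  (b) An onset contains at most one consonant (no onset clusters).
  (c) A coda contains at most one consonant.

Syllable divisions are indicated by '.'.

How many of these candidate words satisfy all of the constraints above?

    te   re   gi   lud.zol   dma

4

te — σ1 onset /t/, coda /∅/ ok → phonotactically legal
re — σ1 onset /r/, coda /∅/ ok → phonotactically legal
gi — σ1 onset /g/, coda /∅/ ok → phonotactically legal
lud.zol — σ1 onset /l/, coda /d/ ok; σ2 onset /z/, coda /l/ ok → phonotactically legal
dma — violates constraint (b): syllable 1 onset /dm/ has 2 consonants (> 1) → phonotactically illegal
Phonotactically legal: te, re, gi, lud.zol → 4.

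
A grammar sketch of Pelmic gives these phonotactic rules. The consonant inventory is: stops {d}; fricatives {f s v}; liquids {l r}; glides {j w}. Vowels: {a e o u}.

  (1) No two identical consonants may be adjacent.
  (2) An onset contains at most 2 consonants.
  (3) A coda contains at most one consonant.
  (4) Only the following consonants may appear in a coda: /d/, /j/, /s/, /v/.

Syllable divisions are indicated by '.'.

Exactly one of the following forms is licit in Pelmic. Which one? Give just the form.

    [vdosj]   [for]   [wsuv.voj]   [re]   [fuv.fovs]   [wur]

[vdosj] — violates constraint 3: syllable 1 coda /sj/ has 2 consonants (> 1) → illicit
[for] — violates constraint 4: syllable 1 coda contains /r/, which is not a licensed coda consonant → illicit
[wsuv.voj] — violates constraint 1: adjacent identical consonants /vv/ → illicit
[re] — σ1 onset /r/, coda /∅/ ok → licit
[fuv.fovs] — violates constraint 3: syllable 2 coda /vs/ has 2 consonants (> 1) → illicit
[wur] — violates constraint 4: syllable 1 coda contains /r/, which is not a licensed coda consonant → illicit

[re]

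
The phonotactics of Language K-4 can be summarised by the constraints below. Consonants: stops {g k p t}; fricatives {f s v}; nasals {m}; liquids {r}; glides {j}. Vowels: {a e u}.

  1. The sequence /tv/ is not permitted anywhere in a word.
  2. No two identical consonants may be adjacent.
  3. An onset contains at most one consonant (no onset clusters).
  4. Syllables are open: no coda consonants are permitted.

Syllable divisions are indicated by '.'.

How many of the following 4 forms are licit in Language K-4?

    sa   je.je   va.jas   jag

sa — σ1 onset /s/, coda /∅/ ok → licit
je.je — σ1 onset /j/, coda /∅/ ok; σ2 onset /j/, coda /∅/ ok → licit
va.jas — violates constraint 4: syllable 2 coda /s/ has 1 consonant (> 0) → illicit
jag — violates constraint 4: syllable 1 coda /g/ has 1 consonant (> 0) → illicit
Licit: sa, je.je → 2.

2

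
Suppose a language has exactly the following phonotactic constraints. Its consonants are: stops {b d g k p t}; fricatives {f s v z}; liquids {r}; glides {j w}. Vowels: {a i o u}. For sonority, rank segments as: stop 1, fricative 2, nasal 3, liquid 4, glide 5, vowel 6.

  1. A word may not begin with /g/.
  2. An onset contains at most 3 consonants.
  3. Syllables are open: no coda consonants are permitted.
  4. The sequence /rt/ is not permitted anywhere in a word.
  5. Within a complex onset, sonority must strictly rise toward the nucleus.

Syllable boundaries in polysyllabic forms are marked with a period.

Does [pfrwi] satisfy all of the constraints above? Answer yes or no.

[pfrwi] — violates constraint 2: syllable 1 onset /pfrw/ has 4 consonants (> 3) → phonotactically illegal

no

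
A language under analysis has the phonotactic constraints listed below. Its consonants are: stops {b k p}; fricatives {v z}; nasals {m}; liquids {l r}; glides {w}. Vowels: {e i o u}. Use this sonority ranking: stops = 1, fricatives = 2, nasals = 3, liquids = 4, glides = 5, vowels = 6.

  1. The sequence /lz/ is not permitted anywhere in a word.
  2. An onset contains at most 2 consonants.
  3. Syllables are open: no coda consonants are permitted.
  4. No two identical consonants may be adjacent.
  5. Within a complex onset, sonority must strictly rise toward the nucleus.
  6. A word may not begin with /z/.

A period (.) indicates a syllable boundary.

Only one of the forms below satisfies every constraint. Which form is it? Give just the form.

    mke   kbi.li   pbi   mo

mke — violates constraint 5: syllable 1 onset /mk/: /m/ (nasal, 3) → /k/ (stop, 1) does not rise → ill-formed
kbi.li — violates constraint 5: syllable 1 onset /kb/: /k/ (stop, 1) → /b/ (stop, 1) does not rise → ill-formed
pbi — violates constraint 5: syllable 1 onset /pb/: /p/ (stop, 1) → /b/ (stop, 1) does not rise → ill-formed
mo — σ1 onset /m/, coda /∅/ ok → well-formed

mo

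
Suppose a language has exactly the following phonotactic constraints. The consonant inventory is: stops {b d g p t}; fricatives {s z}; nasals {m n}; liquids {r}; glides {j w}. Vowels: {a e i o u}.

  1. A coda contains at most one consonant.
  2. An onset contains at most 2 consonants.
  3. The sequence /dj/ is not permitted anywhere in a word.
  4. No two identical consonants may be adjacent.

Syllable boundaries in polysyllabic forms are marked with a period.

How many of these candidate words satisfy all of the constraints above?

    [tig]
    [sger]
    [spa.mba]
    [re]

4

[tig] — σ1 onset /t/, coda /g/ ok → licit
[sger] — σ1 onset /sg/ (2C), coda /r/ ok → licit
[spa.mba] — σ1 onset /sp/ (2C), coda /∅/ ok; σ2 onset /mb/ (2C), coda /∅/ ok → licit
[re] — σ1 onset /r/, coda /∅/ ok → licit
Licit: [tig], [sger], [spa.mba], [re] → 4.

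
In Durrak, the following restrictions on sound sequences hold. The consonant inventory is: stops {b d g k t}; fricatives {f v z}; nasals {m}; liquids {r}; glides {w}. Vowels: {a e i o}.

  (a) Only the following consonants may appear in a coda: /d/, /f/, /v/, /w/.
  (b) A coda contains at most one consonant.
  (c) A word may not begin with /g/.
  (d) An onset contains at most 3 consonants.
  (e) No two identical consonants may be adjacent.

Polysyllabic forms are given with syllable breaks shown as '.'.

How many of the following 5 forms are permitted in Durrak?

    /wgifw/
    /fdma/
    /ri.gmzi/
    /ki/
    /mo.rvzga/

3

/wgifw/ — violates constraint (b): syllable 1 coda /fw/ has 2 consonants (> 1) → not permitted
/fdma/ — σ1 onset /fdm/ (3C), coda /∅/ ok → permitted
/ri.gmzi/ — σ1 onset /r/, coda /∅/ ok; σ2 onset /gmz/ (3C), coda /∅/ ok → permitted
/ki/ — σ1 onset /k/, coda /∅/ ok → permitted
/mo.rvzga/ — violates constraint (d): syllable 2 onset /rvzg/ has 4 consonants (> 3) → not permitted
Permitted: /fdma/, /ri.gmzi/, /ki/ → 3.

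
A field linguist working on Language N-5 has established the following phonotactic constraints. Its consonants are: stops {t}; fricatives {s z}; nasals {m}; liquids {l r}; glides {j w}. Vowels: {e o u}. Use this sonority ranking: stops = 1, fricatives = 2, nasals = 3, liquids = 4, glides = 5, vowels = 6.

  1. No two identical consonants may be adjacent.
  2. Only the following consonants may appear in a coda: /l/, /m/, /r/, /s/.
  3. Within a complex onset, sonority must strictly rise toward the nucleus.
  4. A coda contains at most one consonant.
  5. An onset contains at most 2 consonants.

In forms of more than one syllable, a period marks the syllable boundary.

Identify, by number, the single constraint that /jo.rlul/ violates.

3

/jo.rlul/: syllable 2 onset /rl/: /r/ (liquid, 4) → /l/ (liquid, 4) does not rise.
This is a violation of constraint 3: "Within a complex onset, sonority must strictly rise toward the nucleus."
The remaining constraints (1, 2, 4, 5) are satisfied.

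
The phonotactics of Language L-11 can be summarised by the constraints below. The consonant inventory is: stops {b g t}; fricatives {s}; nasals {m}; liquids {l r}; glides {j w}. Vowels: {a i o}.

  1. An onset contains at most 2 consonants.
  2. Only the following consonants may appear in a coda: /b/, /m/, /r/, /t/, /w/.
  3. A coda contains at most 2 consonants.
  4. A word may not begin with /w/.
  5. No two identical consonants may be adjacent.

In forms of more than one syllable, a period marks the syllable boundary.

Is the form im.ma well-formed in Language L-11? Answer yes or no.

no

im.ma — violates constraint 5: adjacent identical consonants /mm/ → ill-formed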